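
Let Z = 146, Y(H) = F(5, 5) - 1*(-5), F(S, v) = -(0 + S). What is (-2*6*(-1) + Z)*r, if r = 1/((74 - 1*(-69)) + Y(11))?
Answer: 158/143 ≈ 1.1049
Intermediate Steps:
F(S, v) = -S
Y(H) = 0 (Y(H) = -1*5 - 1*(-5) = -5 + 5 = 0)
r = 1/143 (r = 1/((74 - 1*(-69)) + 0) = 1/((74 + 69) + 0) = 1/(143 + 0) = 1/143 ≈ 0.0069930)
(-2*6*(-1) + Z)*r = (-2*6*(-1) + 146)*(1/143) = (-12*(-1) + 146)*(1/143) = (12 + 146)*(1/143) = 158*(1/143) = 158/143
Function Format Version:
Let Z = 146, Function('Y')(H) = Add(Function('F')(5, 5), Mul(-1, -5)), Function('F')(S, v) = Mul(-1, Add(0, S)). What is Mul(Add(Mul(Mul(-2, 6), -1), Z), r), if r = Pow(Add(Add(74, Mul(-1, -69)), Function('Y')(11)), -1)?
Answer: Rational(158, 143) ≈ 1.1049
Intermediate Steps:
Function('F')(S, v) = Mul(-1, S)
Function('Y')(H) = 0 (Function('Y')(H) = Add(Mul(-1, 5), Mul(-1, -5)) = Add(-5, 5) = 0)
r = Rational(1, 143) (r = Pow(Add(Add(74, Mul(-1, -69)), 0), -1) = Pow(Add(Add(74, 69), 0), -1) = Pow(Add(143, 0), -1) = Pow(143, -1) = Rational(1, 143) ≈ 0.0069930)
Mul(Add(Mul(Mul(-2, 6), -1), Z), r) = Mul(Add(Mul(Mul(-2, 6), -1), 146), Rational(1, 143)) = Mul(Add(Mul(-12, -1), 146), Rational(1, 143)) = Mul(Add(12, 146), Rational(1, 143)) = Mul(158, Rational(1, 143)) = Rational(158, 143)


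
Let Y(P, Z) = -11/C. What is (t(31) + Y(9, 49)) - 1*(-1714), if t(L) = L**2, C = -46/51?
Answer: 123611/46 ≈ 2687.2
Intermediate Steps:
C = -46/51 (C = -46*1/51 = -46/51 ≈ -0.90196)
Y(P, Z) = 561/46 (Y(P, Z) = -11/(-46/51) = -11*(-51/46) = 561/46)
(t(31) + Y(9, 49)) - 1*(-1714) = (31**2 + 561/46) - 1*(-1714) = (961 + 561/46) + 1714 = 44767/46 + 1714 = 123611/46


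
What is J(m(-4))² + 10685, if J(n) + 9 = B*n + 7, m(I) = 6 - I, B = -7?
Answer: 15869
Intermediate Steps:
J(n) = -2 - 7*n (J(n) = -9 + (-7*n + 7) = -9 + (7 - 7*n) = -2 - 7*n)
J(m(-4))² + 10685 = (-2 - 7*(6 - 1*(-4)))² + 10685 = (-2 - 7*(6 + 4))² + 10685 = (-2 - 7*10)² + 10685 = (-2 - 70)² + 10685 = (-72)² + 10685 = 5184 + 10685 = 15869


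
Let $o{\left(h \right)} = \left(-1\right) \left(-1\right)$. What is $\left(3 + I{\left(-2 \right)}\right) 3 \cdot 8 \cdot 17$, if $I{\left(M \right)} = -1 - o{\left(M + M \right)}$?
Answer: $408$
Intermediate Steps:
$o{\left(h \right)} = 1$
$I{\left(M \right)} = -2$ ($I{\left(M \right)} = -1 - 1 = -2$)
$\left(3 + I{\left(-2 \right)}\right) 3 \cdot 8 \cdot 17 = \left(3 - 2\right) 3 \cdot 8 \cdot 17 = 1 \cdot 3 \cdot 8 \cdot 17 = 3 \cdot 8 \cdot 17 = 24 \cdot 17 = 408$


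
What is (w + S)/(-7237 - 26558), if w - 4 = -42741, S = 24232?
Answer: 3701/6759 ≈ 0.54757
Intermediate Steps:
w = -42737 (w = 4 - 42741 = -42737)
(w + S)/(-7237 - 26558) = (-42737 + 24232)/(-7237 - 26558) = -18505/(-33795) = -18505*(-1/33795) = 3701/6759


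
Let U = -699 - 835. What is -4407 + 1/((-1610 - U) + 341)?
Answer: -1167854/265 ≈ -4407.0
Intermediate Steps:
U = -1534
-4407 + 1/((-1610 - U) + 341) = -4407 + 1/((-1610 - 1*(-1534)) + 341) = -4407 + 1/((-1610 + 1534) + 341) = -4407 + 1/(-76 + 341) = -4407 + 1/265 = -1167854/265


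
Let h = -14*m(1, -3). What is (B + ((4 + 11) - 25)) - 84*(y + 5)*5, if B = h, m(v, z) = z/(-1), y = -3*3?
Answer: 1628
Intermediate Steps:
y = -9
m(v, z) = -z (m(v, z) = z*(-1) = -z)
h = -42 (h = -(-14)*(-3) = -14*3 = -42)
B = -42
(B + ((4 + 11) - 25)) - 84*(y + 5)*5 = (-42 + ((4 + 11) - 25)) - 84*(-9 + 5)*5 = (-42 + (15 - 25)) - (-336)*5 = (-42 - 10) - 84*(-20) = -52 + 1680 = 1628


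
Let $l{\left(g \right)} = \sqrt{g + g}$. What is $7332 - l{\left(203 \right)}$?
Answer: $7332 - \sqrt{406} \approx 7311.9$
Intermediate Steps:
$l{\left(g \right)} = \sqrt{2} \sqrt{g}$ ($l{\left(g \right)} = \sqrt{2 g} = \sqrt{2} \sqrt{g}$)
$7332 - l{\left(203 \right)} = 7332 - \sqrt{2} \sqrt{203} = 7332 - \sqrt{406}$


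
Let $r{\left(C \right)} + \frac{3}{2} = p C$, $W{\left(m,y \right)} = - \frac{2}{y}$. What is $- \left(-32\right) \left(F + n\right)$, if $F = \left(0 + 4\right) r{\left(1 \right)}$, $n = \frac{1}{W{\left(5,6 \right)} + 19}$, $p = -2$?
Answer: $- \frac{3124}{7} \approx -446.29$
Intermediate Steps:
$r{\left(C \right)} = - \frac{3}{2} - 2 C$
$n = \frac{3}{56}$ ($n = \frac{1}{- \frac{2}{6} + 19} = \frac{1}{\left(-2\right) \frac{1}{6} + 19} = \frac{1}{- \frac{1}{3} + 19} = \frac{1}{\frac{56}{3}} = \frac{3}{56} \approx 0.053571$)
$F = -14$ ($F = \left(0 + 4\right) \left(- \frac{3}{2} - 2\right) = 4 \left(- \frac{3}{2} - 2\right) = 4 \left(- \frac{7}{2}\right) = -14$)
$- \left(-32\right) \left(F + n\right) = - \left(-32\right) \left(-14 + \frac{3}{56}\right) = - \frac{\left(-32\right) \left(-781\right)}{56} = \left(-1\right) \frac{3124}{7} = - \frac{3124}{7}$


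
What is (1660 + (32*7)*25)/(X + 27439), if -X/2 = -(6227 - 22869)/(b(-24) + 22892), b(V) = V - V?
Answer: 3462415/13085423 ≈ 0.26460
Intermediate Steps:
b(V) = 0
X = -8321/5723 (X = -(-2)*(6227 - 22869)/(0 + 22892) = -(-2)*(-16642/22892) = -(-2)*(-16642*1/22892) = -(-2)*(-8321)/11446 = -2*8321/11446 = -8321/5723 ≈ -1.4540)
(1660 + (32*7)*25)/(X + 27439) = (1660 + (32*7)*25)/(-8321/5723 + 27439) = (1660 + 224*25)/(157025076/5723) = (1660 + 5600)*(5723/157025076) = 7260*(5723/157025076) = 3462415/13085423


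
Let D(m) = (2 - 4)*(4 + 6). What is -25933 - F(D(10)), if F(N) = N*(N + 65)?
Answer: -25033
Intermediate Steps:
D(m) = -20 (D(m) = -2*10 = -20)
F(N) = N*(65 + N)
-25933 - F(D(10)) = -25933 - (-20)*(65 - 20) = -25933 - (-20)*45 = -25933 - 1*(-900) = -25933 + 900 = -25033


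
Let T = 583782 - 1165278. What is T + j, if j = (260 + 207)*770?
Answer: -221906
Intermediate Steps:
j = 359590 (j = 467*770 = 359590)
T = -581496
T + j = -581496 + 359590 = -221906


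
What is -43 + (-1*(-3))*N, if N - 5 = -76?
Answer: -256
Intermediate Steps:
N = -71 (N = 5 - 76 = -71)
-43 + (-1*(-3))*N = -43 - 1*(-3)*(-71) = -43 + 3*(-71) = -43 - 213 = -256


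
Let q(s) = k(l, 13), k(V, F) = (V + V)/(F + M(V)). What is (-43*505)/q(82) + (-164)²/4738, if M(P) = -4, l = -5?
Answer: 92623999/4738 ≈ 19549.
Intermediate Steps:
k(V, F) = 2*V/(-4 + F) (k(V, F) = (V + V)/(F - 4) = (2*V)/(-4 + F) = 2*V/(-4 + F))
q(s) = -10/9 (q(s) = 2*(-5)/(-4 + 13) = 2*(-5)/9 = 2*(-5)*(⅑) = -10/9)
(-43*505)/q(82) + (-164)²/4738 = (-43*505)/(-10/9) + (-164)²/4738 = -21715*(-9/10) + 26896*(1/4738) = 39087/2 + 13448/2369 = 92623999/4738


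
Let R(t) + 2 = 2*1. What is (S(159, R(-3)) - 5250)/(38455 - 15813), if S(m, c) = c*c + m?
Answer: -5091/22642 ≈ -0.22485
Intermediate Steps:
R(t) = 0 (R(t) = -2 + 2*1 = -2 + 2 = 0)
S(m, c) = m + c² (S(m, c) = c² + m = m + c²)
(S(159, R(-3)) - 5250)/(38455 - 15813) = ((159 + 0²) - 5250)/(38455 - 15813) = ((159 + 0) - 5250)/22642 = (159 - 5250)*(1/22642) = -5091*1/22642 = -5091/22642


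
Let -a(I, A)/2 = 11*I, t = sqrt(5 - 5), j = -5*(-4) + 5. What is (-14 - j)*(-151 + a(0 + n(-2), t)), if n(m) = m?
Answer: 4173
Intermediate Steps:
j = 25 (j = 20 + 5 = 25)
t = 0 (t = sqrt(0) = 0)
a(I, A) = -22*I
(-14 - j)*(-151 + a(0 + n(-2), t)) = (-14 - 1*25)*(-151 - 22*(0 - 2)) = (-14 - 25)*(-151 - 22*(-2)) = -39*(-151 + 44) = -39*(-107) = 4173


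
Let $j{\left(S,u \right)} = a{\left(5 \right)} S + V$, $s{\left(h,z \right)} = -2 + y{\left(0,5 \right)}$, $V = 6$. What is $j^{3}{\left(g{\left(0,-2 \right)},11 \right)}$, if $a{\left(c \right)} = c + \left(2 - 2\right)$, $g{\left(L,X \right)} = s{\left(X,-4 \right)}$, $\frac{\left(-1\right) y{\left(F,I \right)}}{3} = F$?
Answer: $-64$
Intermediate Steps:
$y{\left(F,I \right)} = - 3 F$
$s{\left(h,z \right)} = -2$ ($s{\left(h,z \right)} = -2 - 0 = -2 + 0 = -2$)
$g{\left(L,X \right)} = -2$
$a{\left(c \right)} = c$ ($a{\left(c \right)} = c + \left(2 - 2\right) = c + 0 = c$)
$j{\left(S,u \right)} = 6 + 5 S$ ($j{\left(S,u \right)} = 5 S + 6 = 6 + 5 S$)
$j^{3}{\left(g{\left(0,-2 \right)},11 \right)} = \left(6 + 5 \left(-2\right)\right)^{3} = \left(6 - 10\right)^{3} = \left(-4\right)^{3} = -64$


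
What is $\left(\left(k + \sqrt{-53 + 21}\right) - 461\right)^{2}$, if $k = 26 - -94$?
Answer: $116249 - 2728 i \sqrt{2} \approx 1.1625 \cdot 10^{5} - 3858.0 i$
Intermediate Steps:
$k = 120$ ($k = 26 + 94 = 120$)
$\left(\left(k + \sqrt{-53 + 21}\right) - 461\right)^{2} = \left(\left(120 + \sqrt{-53 + 21}\right) - 461\right)^{2} = \left(\left(120 + \sqrt{-32}\right) - 461\right)^{2} = \left(\left(120 + 4 i \sqrt{2}\right) - 461\right)^{2} = \left(-341 + 4 i \sqrt{2}\right)^{2}$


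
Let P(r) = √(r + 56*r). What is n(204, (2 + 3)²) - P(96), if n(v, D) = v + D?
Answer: 229 - 12*√38 ≈ 155.03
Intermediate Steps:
P(r) = √57*√r (P(r) = √(57*r) = √57*√r)
n(v, D) = D + v
n(204, (2 + 3)²) - P(96) = ((2 + 3)² + 204) - √57*√96 = (5² + 204) - √57*4*√6 = (25 + 204) - 12*√38 = 229 - 12*√38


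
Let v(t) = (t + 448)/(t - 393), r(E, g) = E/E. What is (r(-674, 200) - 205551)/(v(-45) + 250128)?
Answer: -90030900/109555661 ≈ -0.82178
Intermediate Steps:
r(E, g) = 1
v(t) = (448 + t)/(-393 + t)
(r(-674, 200) - 205551)/(v(-45) + 250128) = (1 - 205551)/((448 - 45)/(-393 - 45) + 250128) = -205550/(403/(-438) + 250128) = -205550/(-1/438*403 + 250128) = -205550/(-403/438 + 250128) = -205550/109555661/438 = -205550*438/109555661 = -90030900/109555661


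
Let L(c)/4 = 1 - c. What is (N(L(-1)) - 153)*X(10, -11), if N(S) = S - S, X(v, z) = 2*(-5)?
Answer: 1530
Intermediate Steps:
X(v, z) = -10
L(c) = 4 - 4*c (L(c) = 4*(1 - c) = 4 - 4*c)
N(S) = 0
(N(L(-1)) - 153)*X(10, -11) = (0 - 153)*(-10) = -153*(-10) = 1530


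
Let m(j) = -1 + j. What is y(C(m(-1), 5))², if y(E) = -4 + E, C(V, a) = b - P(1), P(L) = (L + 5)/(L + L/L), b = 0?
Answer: 49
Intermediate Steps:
P(L) = (5 + L)/(1 + L) (P(L) = (5 + L)/(L + 1) = (5 + L)/(1 + L))
C(V, a) = -3 (C(V, a) = 0 - (5 + 1)/(1 + 1) = 0 - 6/2 = 0 - 1*3 = 0 - 3 = -3)
y(C(m(-1), 5))² = (-4 - 3)² = (-7)² = 49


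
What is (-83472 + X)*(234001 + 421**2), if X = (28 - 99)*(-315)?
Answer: -25129764894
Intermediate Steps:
X = 22365 (X = -71*(-315) = 22365)
(-83472 + X)*(234001 + 421**2) = (-83472 + 22365)*(234001 + 421**2) = -61107*(234001 + 177241) = -61107*411242 = -25129764894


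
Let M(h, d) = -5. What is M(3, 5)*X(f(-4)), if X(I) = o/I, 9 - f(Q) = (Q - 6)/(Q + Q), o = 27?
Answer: -540/31 ≈ -17.419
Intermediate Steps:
f(Q) = 9 - (-6 + Q)/(2*Q) (f(Q) = 9 - (Q - 6)/(Q + Q) = 9 - (-6 + Q)/(2*Q))
X(I) = 27/I
M(3, 5)*X(f(-4)) = -135/(17/2 + 3/(-4)) = -135/(17/2 + 3*(-¼)) = -135/(17/2 - ¾) = -135/31/4 = -135*4/31 = -5*108/31 = -540/31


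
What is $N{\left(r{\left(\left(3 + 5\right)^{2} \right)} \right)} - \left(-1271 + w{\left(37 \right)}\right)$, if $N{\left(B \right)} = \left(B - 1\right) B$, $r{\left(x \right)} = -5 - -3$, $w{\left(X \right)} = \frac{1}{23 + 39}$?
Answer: $\frac{79173}{62} \approx 1277.0$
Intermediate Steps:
$w{\left(X \right)} = \frac{1}{62}$
$r{\left(x \right)} = -2$ ($r{\left(x \right)} = -5 + 3 = -2$)
$N{\left(B \right)} = B \left(-1 + B\right)$ ($N{\left(B \right)} = \left(-1 + B\right) B = B \left(-1 + B\right)$)
$N{\left(r{\left(\left(3 + 5\right)^{2} \right)} \right)} - \left(-1271 + w{\left(37 \right)}\right) = - 2 \left(-1 - 2\right) - \left(-1271 + \frac{1}{62}\right) = \left(-2\right) \left(-3\right) - - \frac{78801}{62} = 6 + \frac{78801}{62} = \frac{79173}{62}$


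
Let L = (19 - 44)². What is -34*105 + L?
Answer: -2945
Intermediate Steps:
L = 625 (L = (-25)² = 625)
-34*105 + L = -34*105 + 625 = -3570 + 625 = -2945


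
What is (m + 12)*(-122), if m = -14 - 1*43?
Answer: 5490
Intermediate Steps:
m = -57 (m = -14 - 43 = -57)
(m + 12)*(-122) = (-57 + 12)*(-122) = -45*(-122) = 5490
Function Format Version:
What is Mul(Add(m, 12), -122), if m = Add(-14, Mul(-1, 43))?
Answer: 5490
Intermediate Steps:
m = -57 (m = Add(-14, -43) = -57)
Mul(Add(m, 12), -122) = Mul(Add(-57, 12), -122) = Mul(-45, -122) = 5490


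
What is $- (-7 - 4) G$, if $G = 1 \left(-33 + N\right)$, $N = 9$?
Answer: $-264$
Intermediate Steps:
$G = -24$ ($G = 1 \left(-33 + 9\right) = 1 \left(-24\right) = -24$)
$- (-7 - 4) G = - (-7 - 4) \left(-24\right) = \left(-1\right) \left(-11\right) \left(-24\right) = 11 \left(-24\right) = -264$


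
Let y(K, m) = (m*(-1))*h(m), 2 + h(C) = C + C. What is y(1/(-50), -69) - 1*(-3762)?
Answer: -5898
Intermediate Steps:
h(C) = -2 + 2*C (h(C) = -2 + (C + C) = -2 + 2*C)
y(K, m) = -m*(-2 + 2*m) (y(K, m) = (m*(-1))*(-2 + 2*m) = (-m)*(-2 + 2*m) = -m*(-2 + 2*m))
y(1/(-50), -69) - 1*(-3762) = 2*(-69)*(1 - 1*(-69)) - 1*(-3762) = 2*(-69)*(1 + 69) + 3762 = 2*(-69)*70 + 3762 = -9660 + 3762 = -5898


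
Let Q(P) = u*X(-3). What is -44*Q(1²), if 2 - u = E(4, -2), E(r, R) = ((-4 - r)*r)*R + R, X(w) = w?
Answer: -7920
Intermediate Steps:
E(r, R) = R + R*r*(-4 - r) (E(r, R) = (r*(-4 - r))*R + R = R*r*(-4 - r) + R = R + R*r*(-4 - r))
u = -60 (u = 2 - (-2)*(1 - 1*4² - 4*4) = 2 - (-2)*(1 - 1*16 - 16) = 2 - (-2)*(1 - 16 - 16) = 2 - (-2)*(-31) = 2 - 1*62 = 2 - 62 = -60)
Q(P) = 180 (Q(P) = -60*(-3) = 180)
-44*Q(1²) = -44*180 = -7920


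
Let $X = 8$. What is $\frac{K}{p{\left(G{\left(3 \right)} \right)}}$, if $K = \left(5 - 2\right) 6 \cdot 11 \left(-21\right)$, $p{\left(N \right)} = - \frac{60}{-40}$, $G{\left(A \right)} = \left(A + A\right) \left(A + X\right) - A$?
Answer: $-2772$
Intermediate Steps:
$G{\left(A \right)} = - A + 2 A \left(8 + A\right)$ ($G{\left(A \right)} = \left(A + A\right) \left(A + 8\right) - A = 2 A \left(8 + A\right) - A = - A + 2 A \left(8 + A\right)$)
$p{\left(N \right)} = \frac{3}{2}$ ($p{\left(N \right)} = \left(-60\right) \left(- \frac{1}{40}\right) = \frac{3}{2}$)
$K = -4158$ ($K = 3 \cdot 6 \cdot 11 \left(-21\right) = 18 \cdot 11 \left(-21\right) = 198 \left(-21\right) = -4158$)
$\frac{K}{p{\left(G{\left(3 \right)} \right)}} = - \frac{4158}{\frac{3}{2}} = \left(-4158\right) \frac{2}{3} = -2772$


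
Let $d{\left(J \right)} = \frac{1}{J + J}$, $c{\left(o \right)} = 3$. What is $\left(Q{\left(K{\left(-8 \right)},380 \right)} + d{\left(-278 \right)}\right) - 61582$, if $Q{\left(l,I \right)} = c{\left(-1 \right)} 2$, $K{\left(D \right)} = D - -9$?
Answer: $- \frac{34236257}{556} \approx -61576.0$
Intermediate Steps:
$K{\left(D \right)} = 9 + D$ ($K{\left(D \right)} = D + 9 = 9 + D$)
$Q{\left(l,I \right)} = 6$ ($Q{\left(l,I \right)} = 3 \cdot 2 = 6$)
$d{\left(J \right)} = \frac{1}{2 J}$
$\left(Q{\left(K{\left(-8 \right)},380 \right)} + d{\left(-278 \right)}\right) - 61582 = \left(6 + \frac{1}{2 \left(-278\right)}\right) - 61582 = \left(6 + \frac{1}{2} \left(- \frac{1}{278}\right)\right) - 61582 = \left(6 - \frac{1}{556}\right) - 61582 = \frac{3335}{556} - 61582 = - \frac{34236257}{556}$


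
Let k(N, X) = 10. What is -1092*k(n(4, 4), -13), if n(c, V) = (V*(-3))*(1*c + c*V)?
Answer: -10920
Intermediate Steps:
n(c, V) = -3*V*(c + V*c) (n(c, V) = (-3*V)*(c + V*c) = -3*V*(c + V*c))
-1092*k(n(4, 4), -13) = -1092*10 = -10920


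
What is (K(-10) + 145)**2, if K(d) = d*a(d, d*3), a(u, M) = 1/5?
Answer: 20449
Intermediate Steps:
a(u, M) = 1/5
K(d) = d/5 (K(d) = d*(1/5) = d/5)
(K(-10) + 145)**2 = ((1/5)*(-10) + 145)**2 = (-2 + 145)**2 = 143**2 = 20449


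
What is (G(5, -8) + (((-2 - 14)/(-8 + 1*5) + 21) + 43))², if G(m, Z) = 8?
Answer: 53824/9 ≈ 5980.4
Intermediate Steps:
(G(5, -8) + (((-2 - 14)/(-8 + 1*5) + 21) + 43))² = (8 + (((-2 - 14)/(-8 + 1*5) + 21) + 43))² = (8 + ((-16/(-8 + 5) + 21) + 43))² = (8 + ((-16/(-3) + 21) + 43))² = (8 + ((-16*(-⅓) + 21) + 43))² = (8 + ((16/3 + 21) + 43))² = (8 + (79/3 + 43))² = (8 + 208/3)² = (232/3)² = 53824/9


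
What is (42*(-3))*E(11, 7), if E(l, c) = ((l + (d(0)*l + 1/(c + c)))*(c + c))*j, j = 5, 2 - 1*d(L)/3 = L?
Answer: -679770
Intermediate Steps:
d(L) = 6 - 3*L
E(l, c) = 10*c*(1/(2*c) + 7*l) (E(l, c) = ((l + ((6 - 3*0)*l + 1/(c + c)))*(c + c))*5 = ((l + ((6 + 0)*l + 1/(2*c)))*(2*c))*5 = ((l + (6*l + 1/(2*c)))*(2*c))*5 = ((l + (1/(2*c) + 6*l))*(2*c))*5 = ((1/(2*c) + 7*l)*(2*c))*5 = (2*c*(1/(2*c) + 7*l))*5 = 10*c*(1/(2*c) + 7*l))
(42*(-3))*E(11, 7) = (42*(-3))*(5 + 70*7*11) = -126*(5 + 5390) = -126*5395 = -679770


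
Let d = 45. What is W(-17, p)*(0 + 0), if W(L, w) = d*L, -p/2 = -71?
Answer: 0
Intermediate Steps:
p = 142 (p = -2*(-71) = 142)
W(L, w) = 45*L
W(-17, p)*(0 + 0) = (45*(-17))*(0 + 0) = -765*0 = 0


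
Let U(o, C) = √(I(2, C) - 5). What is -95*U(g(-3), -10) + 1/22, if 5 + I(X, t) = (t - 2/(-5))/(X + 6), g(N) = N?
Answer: 1/22 - 38*I*√70 ≈ 0.045455 - 317.93*I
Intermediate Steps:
I(X, t) = -5 + (⅖ + t)/(6 + X) (I(X, t) = -5 + (t - 2/(-5))/(X + 6) = -5 + (t - 2*(-⅕))/(6 + X) = -5 + (t + ⅖)/(6 + X) = -5 + (⅖ + t)/(6 + X))
U(o, C) = √(-199/20 + C/8) (U(o, C) = √((-148/5 + C - 5*2)/(6 + 2) - 5) = √((-148/5 + C - 10)/8 - 5) = √((-198/5 + C)/8 - 5) = √((-99/20 + C/8) - 5) = √(-199/20 + C/8))
-95*U(g(-3), -10) + 1/22 = -19*√(-3980 + 50*(-10))/4 + 1/22 = -19*√(-3980 - 500)/4 + 1/22 = -19*√(-4480)/4 + 1/22 = -19*8*I*√70/4 + 1/22 = -38*I*√70 + 1/22 = 1/22 - 38*I*√70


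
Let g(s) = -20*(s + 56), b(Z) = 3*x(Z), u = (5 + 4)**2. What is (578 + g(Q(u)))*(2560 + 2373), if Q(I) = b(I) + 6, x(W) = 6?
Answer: -5041526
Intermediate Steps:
u = 81 (u = 9**2 = 81)
b(Z) = 18 (b(Z) = 3*6 = 18)
Q(I) = 24 (Q(I) = 18 + 6 = 24)
g(s) = -1120 - 20*s (g(s) = -20*(56 + s) = -1120 - 20*s)
(578 + g(Q(u)))*(2560 + 2373) = (578 + (-1120 - 20*24))*(2560 + 2373) = (578 + (-1120 - 480))*4933 = (578 - 1600)*4933 = -1022*4933 = -5041526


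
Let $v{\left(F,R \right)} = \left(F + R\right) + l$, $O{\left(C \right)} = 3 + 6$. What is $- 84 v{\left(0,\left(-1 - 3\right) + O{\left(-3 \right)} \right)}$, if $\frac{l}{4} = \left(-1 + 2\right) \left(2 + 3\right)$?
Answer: $-2100$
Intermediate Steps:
$O{\left(C \right)} = 9$
$l = 20$ ($l = 4 \left(-1 + 2\right) \left(2 + 3\right) = 4 \cdot 1 \cdot 5 = 4 \cdot 5 = 20$)
$v{\left(F,R \right)} = 20 + F + R$ ($v{\left(F,R \right)} = \left(F + R\right) + 20 = 20 + F + R$)
$- 84 v{\left(0,\left(-1 - 3\right) + O{\left(-3 \right)} \right)} = - 84 \left(20 + 0 + \left(\left(-1 - 3\right) + 9\right)\right) = - 84 \left(20 + 0 + \left(-4 + 9\right)\right) = - 84 \left(20 + 0 + 5\right) = \left(-84\right) 25 = -2100$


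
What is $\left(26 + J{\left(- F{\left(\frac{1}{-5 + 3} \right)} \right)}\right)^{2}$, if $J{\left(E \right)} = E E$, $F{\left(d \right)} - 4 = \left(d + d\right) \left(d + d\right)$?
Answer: $2601$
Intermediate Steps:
$F{\left(d \right)} = 4 + 4 d^{2}$ ($F{\left(d \right)} = 4 + \left(d + d\right) \left(d + d\right) = 4 + 2 d 2 d = 4 + 4 d^{2}$)
$J{\left(E \right)} = E^{2}$
$\left(26 + J{\left(- F{\left(\frac{1}{-5 + 3} \right)} \right)}\right)^{2} = \left(26 + \left(- (4 + 4 \left(\frac{1}{-5 + 3}\right)^{2})\right)^{2}\right)^{2} = \left(26 + \left(- (4 + 4 \left(\frac{1}{-2}\right)^{2})\right)^{2}\right)^{2} = \left(26 + \left(- (4 + 4 \left(- \frac{1}{2}\right)^{2})\right)^{2}\right)^{2} = \left(26 + \left(- (4 + 4 \cdot \frac{1}{4})\right)^{2}\right)^{2} = \left(26 + \left(- (4 + 1)\right)^{2}\right)^{2} = \left(26 + \left(\left(-1\right) 5\right)^{2}\right)^{2} = \left(26 + \left(-5\right)^{2}\right)^{2} = \left(26 + 25\right)^{2} = 51^{2} = 2601$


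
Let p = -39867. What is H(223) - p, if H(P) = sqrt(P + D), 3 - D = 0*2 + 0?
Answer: 39867 + sqrt(226) ≈ 39882.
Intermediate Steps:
D = 3 (D = 3 - (0*2 + 0) = 3 - (0 + 0) = 3 - 1*0 = 3 + 0 = 3)
H(P) = sqrt(3 + P) (H(P) = sqrt(P + 3) = sqrt(3 + P))
H(223) - p = sqrt(3 + 223) - 1*(-39867) = sqrt(226) + 39867 = 39867 + sqrt(226)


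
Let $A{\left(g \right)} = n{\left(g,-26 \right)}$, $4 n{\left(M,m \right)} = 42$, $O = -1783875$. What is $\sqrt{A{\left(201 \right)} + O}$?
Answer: $\frac{i \sqrt{7135458}}{2} \approx 1335.6 i$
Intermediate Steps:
$n{\left(M,m \right)} = \frac{21}{2}$ ($n{\left(M,m \right)} = \frac{1}{4} \cdot 42 = \frac{21}{2}$)
$A{\left(g \right)} = \frac{21}{2}$
$\sqrt{A{\left(201 \right)} + O} = \sqrt{\frac{21}{2} - 1783875} = \sqrt{- \frac{3567729}{2}} = \frac{i \sqrt{7135458}}{2}$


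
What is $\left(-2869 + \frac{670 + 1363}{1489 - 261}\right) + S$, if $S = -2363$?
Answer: $- \frac{6422863}{1228} \approx -5230.3$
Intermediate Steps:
$\left(-2869 + \frac{670 + 1363}{1489 - 261}\right) + S = \left(-2869 + \frac{670 + 1363}{1489 - 261}\right) - 2363 = \left(-2869 + \frac{2033}{1228}\right) - 2363 = - \frac{3521099}{1228} - 2363 = - \frac{6422863}{1228}$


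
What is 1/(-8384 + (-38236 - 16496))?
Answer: -1/63116 ≈ -1.5844e-5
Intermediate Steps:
1/(-8384 + (-38236 - 16496)) = 1/(-8384 - 54732) = 1/(-63116) = -1/63116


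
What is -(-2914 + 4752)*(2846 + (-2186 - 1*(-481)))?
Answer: -2097158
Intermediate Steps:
-(-2914 + 4752)*(2846 + (-2186 - 1*(-481))) = -1838*(2846 + (-2186 + 481)) = -1838*(2846 - 1705) = -1838*1141 = -1*2097158 = -2097158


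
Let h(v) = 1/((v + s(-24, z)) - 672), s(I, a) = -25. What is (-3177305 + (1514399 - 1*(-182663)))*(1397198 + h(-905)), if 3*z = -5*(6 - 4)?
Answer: -3313244478220385/1602 ≈ -2.0682e+12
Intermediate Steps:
z = -10/3 (z = (-5*(6 - 4))/3 = (-5*2)/3 = (1/3)*(-10) = -10/3 ≈ -3.3333)
h(v) = 1/(-697 + v) (h(v) = 1/((v - 25) - 672) = 1/((-25 + v) - 672) = 1/(-697 + v))
(-3177305 + (1514399 - 1*(-182663)))*(1397198 + h(-905)) = (-3177305 + (1514399 - 1*(-182663)))*(1397198 + 1/(-697 - 905)) = (-3177305 + (1514399 + 182663))*(1397198 + 1/(-1602)) = (-3177305 + 1697062)*(1397198 - 1/1602) = -1480243*2238311195/1602 = -3313244478220385/1602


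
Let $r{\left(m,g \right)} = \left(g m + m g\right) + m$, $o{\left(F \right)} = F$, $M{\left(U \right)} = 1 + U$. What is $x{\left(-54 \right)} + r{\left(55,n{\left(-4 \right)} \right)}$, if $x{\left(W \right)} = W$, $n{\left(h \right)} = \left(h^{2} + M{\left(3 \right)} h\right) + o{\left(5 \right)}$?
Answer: $551$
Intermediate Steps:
$n{\left(h \right)} = 5 + h^{2} + 4 h$ ($n{\left(h \right)} = \left(h^{2} + \left(1 + 3\right) h\right) + 5 = \left(h^{2} + 4 h\right) + 5 = 5 + h^{2} + 4 h$)
$r{\left(m,g \right)} = m + 2 g m$ ($r{\left(m,g \right)} = \left(g m + g m\right) + m = 2 g m + m = m + 2 g m$)
$x{\left(-54 \right)} + r{\left(55,n{\left(-4 \right)} \right)} = -54 + 55 \left(1 + 2 \left(5 + \left(-4\right)^{2} + 4 \left(-4\right)\right)\right) = -54 + 55 \left(1 + 2 \left(5 + 16 - 16\right)\right) = -54 + 55 \left(1 + 2 \cdot 5\right) = -54 + 55 \left(1 + 10\right) = -54 + 55 \cdot 11 = -54 + 605 = 551$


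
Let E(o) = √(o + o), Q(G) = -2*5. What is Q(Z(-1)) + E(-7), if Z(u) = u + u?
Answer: -10 + I*√14 ≈ -10.0 + 3.7417*I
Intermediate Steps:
Z(u) = 2*u
Q(G) = -10
E(o) = √2*√o (E(o) = √(2*o) = √2*√o)
Q(Z(-1)) + E(-7) = -10 + √2*√(-7) = -10 + √2*(I*√7) = -10 + I*√14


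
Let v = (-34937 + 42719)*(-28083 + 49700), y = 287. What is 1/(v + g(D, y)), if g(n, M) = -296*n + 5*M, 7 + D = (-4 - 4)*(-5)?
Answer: 1/168215161 ≈ 5.9448e-9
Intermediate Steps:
D = 33 (D = -7 + (-4 - 4)*(-5) = -7 - 8*(-5) = -7 + 40 = 33)
v = 168223494 (v = 7782*21617 = 168223494)
1/(v + g(D, y)) = 1/(168223494 + (-296*33 + 5*287)) = 1/(168223494 + (-9768 + 1435)) = 1/(168223494 - 8333) = 1/168215161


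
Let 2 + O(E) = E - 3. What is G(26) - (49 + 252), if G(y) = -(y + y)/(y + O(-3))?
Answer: -2735/9 ≈ -303.89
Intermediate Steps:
O(E) = -5 + E (O(E) = -2 + (E - 3) = -2 + (-3 + E) = -5 + E)
G(y) = -2*y/(-8 + y) (G(y) = -(y + y)/(y + (-5 - 3)) = -2*y/(y - 8) = -2*y/(-8 + y))
G(26) - (49 + 252) = -2*26/(-8 + 26) - (49 + 252) = -2*26/18 - 1*301 = -2*26*1/18 - 301 = -26/9 - 301 = -2735/9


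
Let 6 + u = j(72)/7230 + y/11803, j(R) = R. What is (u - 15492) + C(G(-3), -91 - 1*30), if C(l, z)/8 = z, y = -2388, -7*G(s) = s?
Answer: -234192314494/14222615 ≈ -16466.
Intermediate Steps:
G(s) = -s/7
u = -88071594/14222615 (u = -6 + (72/7230 - 2388/11803) = -6 + (72*(1/7230) - 2388*1/11803) = -6 + (12/1205 - 2388/11803) = -6 - 2735904/14222615 = -88071594/14222615 ≈ -6.1924)
C(l, z) = 8*z
(u - 15492) + C(G(-3), -91 - 1*30) = (-88071594/14222615 - 15492) + 8*(-91 - 1*30) = -220424823174/14222615 + 8*(-91 - 30) = -220424823174/14222615 + 8*(-121) = -220424823174/14222615 - 968 = -234192314494/14222615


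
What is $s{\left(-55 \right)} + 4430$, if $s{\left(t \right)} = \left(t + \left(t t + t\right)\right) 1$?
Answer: $7345$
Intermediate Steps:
$s{\left(t \right)} = t^{2} + 2 t$ ($s{\left(t \right)} = \left(t + \left(t^{2} + t\right)\right) 1 = \left(t + \left(t + t^{2}\right)\right) 1 = \left(t^{2} + 2 t\right) 1 = t^{2} + 2 t$)
$s{\left(-55 \right)} + 4430 = - 55 \left(2 - 55\right) + 4430 = \left(-55\right) \left(-53\right) + 4430 = 2915 + 4430 = 7345$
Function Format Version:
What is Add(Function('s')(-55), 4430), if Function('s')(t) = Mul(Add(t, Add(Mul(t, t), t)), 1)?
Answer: 7345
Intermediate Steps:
Function('s')(t) = Add(Pow(t, 2), Mul(2, t)) (Function('s')(t) = Mul(Add(t, Add(Pow(t, 2), t)), 1) = Mul(Add(t, Add(t, Pow(t, 2))), 1) = Mul(Add(Pow(t, 2), Mul(2, t)), 1) = Add(Pow(t, 2), Mul(2, t)))
Add(Function('s')(-55), 4430) = Add(Mul(-55, Add(2, -55)), 4430) = Add(Mul(-55, -53), 4430) = Add(2915, 4430) = 7345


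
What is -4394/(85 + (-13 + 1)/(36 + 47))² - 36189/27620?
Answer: -2631178438381/1370058309380 ≈ -1.9205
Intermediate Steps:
-4394/(85 + (-13 + 1)/(36 + 47))² - 36189/27620 = -4394/(85 - 12/83)² - 36189*1/27620 = -4394/(85 - 12*1/83)² - 36189/27620 = -4394/(85 - 12/83)² - 36189/27620 = -4394/((7043/83)²) - 36189/27620 = -4394/49603849/6889 - 36189/27620 = -4394*6889/49603849 - 36189/27620 = -30270266/49603849 - 36189/27620 = -2631178438381/1370058309380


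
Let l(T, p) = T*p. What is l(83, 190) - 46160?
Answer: -30390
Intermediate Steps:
l(83, 190) - 46160 = 83*190 - 46160 = 15770 - 46160 = -30390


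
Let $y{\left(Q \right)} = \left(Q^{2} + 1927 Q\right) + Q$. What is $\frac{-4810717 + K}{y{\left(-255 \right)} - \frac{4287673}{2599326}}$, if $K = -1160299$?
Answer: $\frac{15520617135216}{1108915749163} \approx 13.996$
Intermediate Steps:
$y{\left(Q \right)} = Q^{2} + 1928 Q$
$\frac{-4810717 + K}{y{\left(-255 \right)} - \frac{4287673}{2599326}} = \frac{-4810717 - 1160299}{- 255 \left(1928 - 255\right) - \frac{4287673}{2599326}} = - \frac{5971016}{\left(-255\right) 1673 - \frac{4287673}{2599326}} = - \frac{5971016}{-426615 - \frac{4287673}{2599326}} = - \frac{5971016}{- \frac{1108915749163}{2599326}} = \left(-5971016\right) \left(- \frac{2599326}{1108915749163}\right) = \frac{15520617135216}{1108915749163}$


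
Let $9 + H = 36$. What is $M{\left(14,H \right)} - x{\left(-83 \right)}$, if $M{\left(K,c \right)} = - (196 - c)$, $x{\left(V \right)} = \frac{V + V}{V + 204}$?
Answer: $- \frac{20283}{121} \approx -167.63$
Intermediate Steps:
$H = 27$ ($H = -9 + 36 = 27$)
$x{\left(V \right)} = \frac{2 V}{204 + V}$
$M{\left(K,c \right)} = -196 + c$
$M{\left(14,H \right)} - x{\left(-83 \right)} = \left(-196 + 27\right) - 2 \left(-83\right) \frac{1}{204 - 83} = -169 - 2 \left(-83\right) \frac{1}{121} = -169 - - \frac{166}{121} = -169 + \frac{166}{121} = - \frac{20283}{121}$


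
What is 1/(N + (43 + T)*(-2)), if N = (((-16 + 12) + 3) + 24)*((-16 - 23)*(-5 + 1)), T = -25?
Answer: 1/3552 ≈ 0.00028153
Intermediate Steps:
N = 3588 (N = ((-4 + 3) + 24)*(-39*(-4)) = (-1 + 24)*156 = 23*156 = 3588)
1/(N + (43 + T)*(-2)) = 1/(3588 + (43 - 25)*(-2)) = 1/(3588 + 18*(-2)) = 1/(3588 - 36) = 1/3552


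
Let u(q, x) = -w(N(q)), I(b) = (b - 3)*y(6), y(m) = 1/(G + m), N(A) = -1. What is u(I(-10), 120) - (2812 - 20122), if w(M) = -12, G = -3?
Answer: 17322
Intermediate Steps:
y(m) = 1/(-3 + m)
I(b) = -1 + b/3 (I(b) = (b - 3)/(-3 + 6) = (-3 + b)/3 = (-3 + b)*(⅓) = -1 + b/3)
u(q, x) = 12 (u(q, x) = -1*(-12) = 12)
u(I(-10), 120) - (2812 - 20122) = 12 - (2812 - 20122) = 12 - 1*(-17310) = 12 + 17310 = 17322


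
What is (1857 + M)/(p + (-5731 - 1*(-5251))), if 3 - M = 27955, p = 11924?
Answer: -26095/11444 ≈ -2.2802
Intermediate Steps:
M = -27952 (M = 3 - 1*27955 = 3 - 27955 = -27952)
(1857 + M)/(p + (-5731 - 1*(-5251))) = (1857 - 27952)/(11924 + (-5731 - 1*(-5251))) = -26095/(11924 + (-5731 + 5251)) = -26095/(11924 - 480) = -26095/11444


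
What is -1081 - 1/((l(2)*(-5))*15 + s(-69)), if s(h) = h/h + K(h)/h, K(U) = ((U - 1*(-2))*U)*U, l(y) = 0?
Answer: -4998545/4624 ≈ -1081.0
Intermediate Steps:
K(U) = U**2*(2 + U) (K(U) = ((U + 2)*U)*U = ((2 + U)*U)*U = (U*(2 + U))*U = U**2*(2 + U))
s(h) = 1 + h*(2 + h) (s(h) = h/h + (h**2*(2 + h))/h = 1 + h*(2 + h))
-1081 - 1/((l(2)*(-5))*15 + s(-69)) = -1081 - 1/((0*(-5))*15 + (1 - 69*(2 - 69))) = -1081 - 1/(0*15 + (1 - 69*(-67))) = -1081 - 1/(0 + (1 + 4623)) = -1081 - 1/(0 + 4624) = -1081 - 1/4624 = -4998545/4624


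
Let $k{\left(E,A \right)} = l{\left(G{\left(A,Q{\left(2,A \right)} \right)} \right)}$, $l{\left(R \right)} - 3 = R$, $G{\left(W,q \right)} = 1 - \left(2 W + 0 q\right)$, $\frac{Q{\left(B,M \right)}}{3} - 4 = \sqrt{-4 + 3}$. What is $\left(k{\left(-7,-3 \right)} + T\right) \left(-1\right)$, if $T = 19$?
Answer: $-29$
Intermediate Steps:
$Q{\left(B,M \right)} = 12 + 3 i$ ($Q{\left(B,M \right)} = 12 + 3 \sqrt{-4 + 3} = 12 + 3 \sqrt{-1} = 12 + 3 i$)
$G{\left(W,q \right)} = 1 - 2 W$ ($G{\left(W,q \right)} = 1 - \left(2 W + 0\right) = 1 - 2 W$)
$l{\left(R \right)} = 3 + R$
$k{\left(E,A \right)} = 4 - 2 A$ ($k{\left(E,A \right)} = 3 - \left(-1 + 2 A\right) = 4 - 2 A$)
$\left(k{\left(-7,-3 \right)} + T\right) \left(-1\right) = \left(\left(4 - -6\right) + 19\right) \left(-1\right) = \left(\left(4 + 6\right) + 19\right) \left(-1\right) = \left(10 + 19\right) \left(-1\right) = 29 \left(-1\right) = -29$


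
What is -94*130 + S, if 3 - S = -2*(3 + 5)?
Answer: -12201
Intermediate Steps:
S = 19 (S = 3 - (-2)*(3 + 5) = 3 - (-2)*8 = 3 - 1*(-16) = 3 + 16 = 19)
-94*130 + S = -94*130 + 19 = -12220 + 19 = -12201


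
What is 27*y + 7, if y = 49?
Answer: 1330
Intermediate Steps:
27*y + 7 = 27*49 + 7 = 1323 + 7 = 1330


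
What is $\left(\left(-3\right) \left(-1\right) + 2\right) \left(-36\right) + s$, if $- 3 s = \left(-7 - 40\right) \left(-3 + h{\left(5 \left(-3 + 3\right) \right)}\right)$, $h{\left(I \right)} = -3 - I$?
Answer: $-274$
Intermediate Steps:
$s = -94$ ($s = - \frac{\left(-7 - 40\right) \left(-3 - \left(3 + 5 \left(-3 + 3\right)\right)\right)}{3} = - \frac{\left(-47\right) \left(-3 - \left(3 + 5 \cdot 0\right)\right)}{3} = - \frac{\left(-47\right) \left(-3 - 3\right)}{3} = - \frac{\left(-47\right) \left(-6\right)}{3} = \left(- \frac{1}{3}\right) 282 = -94$)
$\left(\left(-3\right) \left(-1\right) + 2\right) \left(-36\right) + s = \left(\left(-3\right) \left(-1\right) + 2\right) \left(-36\right) - 94 = \left(3 + 2\right) \left(-36\right) - 94 = 5 \left(-36\right) - 94 = -180 - 94 = -274$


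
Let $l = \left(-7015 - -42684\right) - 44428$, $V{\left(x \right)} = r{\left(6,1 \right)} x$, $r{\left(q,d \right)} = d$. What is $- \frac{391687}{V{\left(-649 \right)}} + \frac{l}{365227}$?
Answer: $\frac{143048983358}{237032323} \approx 603.5$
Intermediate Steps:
$V{\left(x \right)} = x$ ($V{\left(x \right)} = 1 x = x$)
$l = -8759$ ($l = \left(-7015 + 42684\right) - 44428 = 35669 - 44428 = -8759$)
$- \frac{391687}{V{\left(-649 \right)}} + \frac{l}{365227} = - \frac{391687}{-649} - \frac{8759}{365227} = \left(-391687\right) \left(- \frac{1}{649}\right) - \frac{8759}{365227} = \frac{391687}{649} - \frac{8759}{365227} = \frac{143048983358}{237032323}$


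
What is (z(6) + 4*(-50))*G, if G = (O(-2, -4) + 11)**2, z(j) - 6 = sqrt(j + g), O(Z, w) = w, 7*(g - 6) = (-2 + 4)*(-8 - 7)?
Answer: -9506 + 21*sqrt(42) ≈ -9369.9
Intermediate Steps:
g = 12/7 (g = 6 + ((-2 + 4)*(-8 - 7))/7 = 6 + (2*(-15))/7 = 6 + (1/7)*(-30) = 6 - 30/7 = 12/7 ≈ 1.7143)
z(j) = 6 + sqrt(12/7 + j) (z(j) = 6 + sqrt(j + 12/7) = 6 + sqrt(12/7 + j))
G = 49 (G = (-4 + 11)**2 = 7**2 = 49)
(z(6) + 4*(-50))*G = ((6 + sqrt(84 + 49*6)/7) + 4*(-50))*49 = ((6 + sqrt(84 + 294)/7) - 200)*49 = ((6 + sqrt(378)/7) - 200)*49 = ((6 + (3*sqrt(42))/7) - 200)*49 = ((6 + 3*sqrt(42)/7) - 200)*49 = (-194 + 3*sqrt(42)/7)*49 = -9506 + 21*sqrt(42)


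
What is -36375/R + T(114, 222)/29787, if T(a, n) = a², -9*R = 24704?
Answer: 3357524103/245286016 ≈ 13.688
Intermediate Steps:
R = -24704/9 (R = -⅑*24704 = -24704/9 ≈ -2744.9)
-36375/R + T(114, 222)/29787 = -36375/(-24704/9) + 114²/29787 = -36375*(-9/24704) + 12996*(1/29787) = 327375/24704 + 4332/9929 = 3357524103/245286016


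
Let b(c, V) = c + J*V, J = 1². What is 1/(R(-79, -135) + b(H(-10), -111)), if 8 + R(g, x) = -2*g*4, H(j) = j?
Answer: 1/503 ≈ 0.0019881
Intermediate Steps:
J = 1
R(g, x) = -8 - 8*g (R(g, x) = -8 - 2*g*4 = -8 - 8*g)
b(c, V) = V + c (b(c, V) = c + 1*V = c + V = V + c)
1/(R(-79, -135) + b(H(-10), -111)) = 1/((-8 - 8*(-79)) + (-111 - 10)) = 1/((-8 + 632) - 121) = 1/(624 - 121) = 1/503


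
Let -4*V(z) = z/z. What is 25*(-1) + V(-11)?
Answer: -101/4 ≈ -25.250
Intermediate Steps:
V(z) = -¼ (V(z) = -z/(4*z) = -¼*1 = -¼)
25*(-1) + V(-11) = 25*(-1) - ¼ = -25 - ¼ = -101/4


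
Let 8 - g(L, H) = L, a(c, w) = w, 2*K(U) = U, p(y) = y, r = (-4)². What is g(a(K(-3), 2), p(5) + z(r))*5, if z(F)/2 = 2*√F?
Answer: 30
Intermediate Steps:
r = 16
z(F) = 4*√F (z(F) = 2*(2*√F) = 4*√F)
K(U) = U/2
g(L, H) = 8 - L
g(a(K(-3), 2), p(5) + z(r))*5 = (8 - 1*2)*5 = (8 - 2)*5 = 6*5 = 30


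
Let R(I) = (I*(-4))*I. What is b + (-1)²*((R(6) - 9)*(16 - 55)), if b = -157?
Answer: 5810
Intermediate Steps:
R(I) = -4*I² (R(I) = (-4*I)*I = -4*I²)
b + (-1)²*((R(6) - 9)*(16 - 55)) = -157 + (-1)²*((-4*6² - 9)*(16 - 55)) = -157 + 1*((-4*36 - 9)*(-39)) = -157 + 1*((-144 - 9)*(-39)) = -157 + 1*(-153*(-39)) = -157 + 1*5967 = -157 + 5967 = 5810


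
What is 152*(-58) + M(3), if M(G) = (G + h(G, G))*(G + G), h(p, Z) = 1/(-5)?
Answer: -43996/5 ≈ -8799.2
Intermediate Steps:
h(p, Z) = -1/5
M(G) = 2*G*(-1/5 + G) (M(G) = (G - 1/5)*(G + G) = (-1/5 + G)*(2*G) = 2*G*(-1/5 + G))
152*(-58) + M(3) = 152*(-58) + (2/5)*3*(-1 + 5*3) = -8816 + (2/5)*3*(-1 + 15) = -8816 + (2/5)*3*14 = -8816 + 84/5 = -43996/5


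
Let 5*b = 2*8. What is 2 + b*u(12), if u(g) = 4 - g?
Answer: -118/5 ≈ -23.600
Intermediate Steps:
b = 16/5 (b = (2*8)/5 = (⅕)*16 = 16/5 ≈ 3.2000)
2 + b*u(12) = 2 + 16*(4 - 1*12)/5 = 2 + 16*(4 - 12)/5 = 2 + (16/5)*(-8) = 2 - 128/5 = -118/5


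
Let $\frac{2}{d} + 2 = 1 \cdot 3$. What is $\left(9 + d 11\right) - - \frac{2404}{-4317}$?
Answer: $\frac{131423}{4317} \approx 30.443$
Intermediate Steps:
$d = 2$ ($d = \frac{2}{-2 + 1 \cdot 3} = \frac{2}{-2 + 3} = \frac{2}{1} = 2 \cdot 1 = 2$)
$\left(9 + d 11\right) - - \frac{2404}{-4317} = \left(9 + 2 \cdot 11\right) - - \frac{2404}{-4317} = \left(9 + 22\right) - \left(-2404\right) \left(- \frac{1}{4317}\right) = 31 - \frac{2404}{4317} = \frac{131423}{4317}$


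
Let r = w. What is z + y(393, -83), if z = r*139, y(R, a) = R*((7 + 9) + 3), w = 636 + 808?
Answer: 208183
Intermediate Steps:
w = 1444
r = 1444
y(R, a) = 19*R (y(R, a) = R*(16 + 3) = R*19 = 19*R)
z = 200716 (z = 1444*139 = 200716)
z + y(393, -83) = 200716 + 19*393 = 200716 + 7467 = 208183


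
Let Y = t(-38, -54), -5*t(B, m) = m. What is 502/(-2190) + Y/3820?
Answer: -473497/2091450 ≈ -0.22640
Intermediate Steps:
t(B, m) = -m/5
Y = 54/5 (Y = -1/5*(-54) = 54/5 ≈ 10.800)
502/(-2190) + Y/3820 = 502/(-2190) + (54/5)/3820 = 502*(-1/2190) + (54/5)*(1/3820) = -251/1095 + 27/9550 = -473497/2091450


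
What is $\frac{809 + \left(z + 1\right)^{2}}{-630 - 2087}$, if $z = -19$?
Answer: $- \frac{103}{247} \approx -0.417$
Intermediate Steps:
$\frac{809 + \left(z + 1\right)^{2}}{-630 - 2087} = \frac{809 + \left(-19 + 1\right)^{2}}{-630 - 2087} = \frac{809 + \left(-18\right)^{2}}{-2717} = \left(809 + 324\right) \left(- \frac{1}{2717}\right) = 1133 \left(- \frac{1}{2717}\right) = - \frac{103}{247}$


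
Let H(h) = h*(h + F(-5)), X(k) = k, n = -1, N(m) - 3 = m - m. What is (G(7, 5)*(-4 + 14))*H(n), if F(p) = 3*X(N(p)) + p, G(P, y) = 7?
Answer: -210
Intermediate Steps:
N(m) = 3 (N(m) = 3 + (m - m) = 3 + 0 = 3)
F(p) = 9 + p (F(p) = 3*3 + p = 9 + p)
H(h) = h*(4 + h) (H(h) = h*(h + (9 - 5)) = h*(h + 4) = h*(4 + h))
(G(7, 5)*(-4 + 14))*H(n) = (7*(-4 + 14))*(-(4 - 1)) = (7*10)*(-1*3) = 70*(-3) = -210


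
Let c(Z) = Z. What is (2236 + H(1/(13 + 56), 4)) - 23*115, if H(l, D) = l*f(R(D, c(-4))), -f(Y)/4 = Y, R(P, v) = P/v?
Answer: -28217/69 ≈ -408.94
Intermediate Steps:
f(Y) = -4*Y
H(l, D) = D*l (H(l, D) = l*(-4*D/(-4)) = l*(-4*D*(-1)/4) = l*(-(-1)*D) = l*D = D*l)
(2236 + H(1/(13 + 56), 4)) - 23*115 = (2236 + 4/(13 + 56)) - 23*115 = (2236 + 4/69) - 2645 = 154288/69 - 2645 = -28217/69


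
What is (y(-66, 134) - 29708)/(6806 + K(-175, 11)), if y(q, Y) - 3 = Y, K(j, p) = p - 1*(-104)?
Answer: -9857/2307 ≈ -4.2727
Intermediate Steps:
K(j, p) = 104 + p (K(j, p) = p + 104 = 104 + p)
y(q, Y) = 3 + Y
(y(-66, 134) - 29708)/(6806 + K(-175, 11)) = ((3 + 134) - 29708)/(6806 + (104 + 11)) = (137 - 29708)/(6806 + 115) = -29571/6921 = -29571*1/6921 = -9857/2307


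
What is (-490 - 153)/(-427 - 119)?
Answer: 643/546 ≈ 1.1777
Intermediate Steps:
(-490 - 153)/(-427 - 119) = -643/(-546) = -643*(-1/546) = 643/546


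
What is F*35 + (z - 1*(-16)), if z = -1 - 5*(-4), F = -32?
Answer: -1085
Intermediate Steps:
z = 19 (z = -1 + 20 = 19)
F*35 + (z - 1*(-16)) = -32*35 + (19 - 1*(-16)) = -1120 + (19 + 16) = -1120 + 35 = -1085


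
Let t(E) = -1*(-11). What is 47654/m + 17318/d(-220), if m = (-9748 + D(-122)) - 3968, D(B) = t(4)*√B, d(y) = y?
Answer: -850516152751/10347887990 - 262097*I*√122/94071709 ≈ -82.192 - 0.030774*I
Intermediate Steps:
t(E) = 11
D(B) = 11*√B
m = -13716 + 11*I*√122 (m = (-9748 + 11*√(-122)) - 3968 = (-9748 + 11*(I*√122)) - 3968 = (-9748 + 11*I*√122) - 3968 = -13716 + 11*I*√122 ≈ -13716.0 + 121.5*I)
47654/m + 17318/d(-220) = 47654/(-13716 + 11*I*√122) + 17318/(-220) = 47654/(-13716 + 11*I*√122) + 17318*(-1/220) = 47654/(-13716 + 11*I*√122) - 8659/110 = -8659/110 + 47654/(-13716 + 11*I*√122)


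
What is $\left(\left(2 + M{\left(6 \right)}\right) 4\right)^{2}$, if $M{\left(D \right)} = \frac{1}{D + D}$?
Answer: $\frac{625}{9} \approx 69.444$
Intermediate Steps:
$M{\left(D \right)} = \frac{1}{2 D}$
$\left(\left(2 + M{\left(6 \right)}\right) 4\right)^{2} = \left(\left(2 + \frac{1}{2 \cdot 6}\right) 4\right)^{2} = \left(\left(2 + \frac{1}{2} \cdot \frac{1}{6}\right) 4\right)^{2} = \left(\left(2 + \frac{1}{12}\right) 4\right)^{2} = \left(\frac{25}{12} \cdot 4\right)^{2} = \left(\frac{25}{3}\right)^{2} = \frac{625}{9}$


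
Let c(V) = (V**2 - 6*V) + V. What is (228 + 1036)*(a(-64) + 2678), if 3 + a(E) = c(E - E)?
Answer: 3381200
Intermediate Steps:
c(V) = V**2 - 5*V
a(E) = -3 (a(E) = -3 + (E - E)*(-5 + (E - E)) = -3 + 0*(-5 + 0) = -3 + 0*(-5) = -3 + 0 = -3)
(228 + 1036)*(a(-64) + 2678) = (228 + 1036)*(-3 + 2678) = 1264*2675 = 3381200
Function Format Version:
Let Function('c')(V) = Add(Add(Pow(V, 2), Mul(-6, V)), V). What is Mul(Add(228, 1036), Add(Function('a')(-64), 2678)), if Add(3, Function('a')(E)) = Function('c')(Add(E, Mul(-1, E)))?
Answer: 3381200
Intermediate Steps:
Function('c')(V) = Add(Pow(V, 2), Mul(-5, V))
Function('a')(E) = -3 (Function('a')(E) = Add(-3, Mul(Add(E, Mul(-1, E)), Add(-5, Add(E, Mul(-1, E))))) = Add(-3, Mul(0, Add(-5, 0))) = Add(-3, Mul(0, -5)) = Add(-3, 0) = -3)
Mul(Add(228, 1036), Add(Function('a')(-64), 2678)) = Mul(Add(228, 1036), Add(-3, 2678)) = Mul(1264, 2675) = 3381200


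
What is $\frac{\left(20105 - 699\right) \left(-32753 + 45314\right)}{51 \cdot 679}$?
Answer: $\frac{81252922}{11543} \approx 7039.1$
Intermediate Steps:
$\frac{\left(20105 - 699\right) \left(-32753 + 45314\right)}{51 \cdot 679} = \frac{19406 \cdot 12561}{34629} = 243758766 \cdot \frac{1}{34629} = \frac{81252922}{11543}$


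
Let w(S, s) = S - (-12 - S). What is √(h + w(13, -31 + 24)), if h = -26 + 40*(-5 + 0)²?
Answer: 2*√253 ≈ 31.812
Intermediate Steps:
w(S, s) = 12 + 2*S (w(S, s) = S + (12 + S) = 12 + 2*S)
h = 974 (h = -26 + 40*(-5)² = -26 + 40*25 = -26 + 1000 = 974)
√(h + w(13, -31 + 24)) = √(974 + (12 + 2*13)) = √(974 + (12 + 26)) = √(974 + 38) = √1012 = 2*√253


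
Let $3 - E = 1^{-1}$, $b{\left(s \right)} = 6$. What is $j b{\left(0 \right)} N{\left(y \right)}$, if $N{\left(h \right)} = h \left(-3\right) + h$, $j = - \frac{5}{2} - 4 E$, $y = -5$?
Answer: $-630$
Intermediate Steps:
$E = 2$ ($E = 3 - 1^{-1} = 3 - 1 = 2$)
$j = - \frac{21}{2}$ ($j = - \frac{5}{2} - 8 = - \frac{21}{2} \approx -10.5$)
$N{\left(h \right)} = - 2 h$ ($N{\left(h \right)} = - 3 h + h = - 2 h$)
$j b{\left(0 \right)} N{\left(y \right)} = \left(- \frac{21}{2}\right) 6 \left(\left(-2\right) \left(-5\right)\right) = \left(-63\right) 10 = -630$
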